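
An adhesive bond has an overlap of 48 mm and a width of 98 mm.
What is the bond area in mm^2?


Bond area = overlap * width
= 48 * 98
= 4704 mm^2

4704


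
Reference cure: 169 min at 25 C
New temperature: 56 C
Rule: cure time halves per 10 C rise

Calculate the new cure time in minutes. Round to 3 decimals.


factor = 2^((56-25)/10) = 8.5742
t_new = 169 / 8.5742 = 19.710 min

19.710


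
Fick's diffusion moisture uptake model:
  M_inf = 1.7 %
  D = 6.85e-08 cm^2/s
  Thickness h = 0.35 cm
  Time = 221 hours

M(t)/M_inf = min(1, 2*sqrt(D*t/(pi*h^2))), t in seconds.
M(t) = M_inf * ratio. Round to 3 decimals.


t_sec = 221 * 3600 = 795600
ratio = 2*sqrt(6.85e-08*795600/(pi*0.35^2))
= min(1, 0.752627)
= 0.752627
M(t) = 1.7 * 0.752627 = 1.279 %

1.279


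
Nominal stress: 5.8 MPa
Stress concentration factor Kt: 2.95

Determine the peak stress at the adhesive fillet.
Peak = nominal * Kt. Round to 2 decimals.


Peak stress = 5.8 * 2.95
= 17.11 MPa

17.11


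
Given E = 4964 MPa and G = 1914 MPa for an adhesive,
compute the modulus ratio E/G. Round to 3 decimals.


E/G ratio = 4964 / 1914 = 2.594

2.594


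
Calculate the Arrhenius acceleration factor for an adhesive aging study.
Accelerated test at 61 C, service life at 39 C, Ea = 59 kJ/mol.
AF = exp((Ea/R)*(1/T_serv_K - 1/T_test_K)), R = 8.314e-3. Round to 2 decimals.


T_test = 334.15 K, T_serv = 312.15 K
Ea/R = 59 / 0.008314 = 7096.46
AF = exp(7096.46 * (1/312.15 - 1/334.15))
= 4.47

4.47


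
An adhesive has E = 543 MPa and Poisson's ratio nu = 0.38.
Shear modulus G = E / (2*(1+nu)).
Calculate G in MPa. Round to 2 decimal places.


G = 543 / (2*(1+0.38))
= 543 / 2.76
= 196.74 MPa

196.74


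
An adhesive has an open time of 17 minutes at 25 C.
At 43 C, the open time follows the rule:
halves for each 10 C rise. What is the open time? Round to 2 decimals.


Factor = 2^((43-25)/10) = 3.4822
Open time = 17 / 3.4822 = 4.88 min

4.88


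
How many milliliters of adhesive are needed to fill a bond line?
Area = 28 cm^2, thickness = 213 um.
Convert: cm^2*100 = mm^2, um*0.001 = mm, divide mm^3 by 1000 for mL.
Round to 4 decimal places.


= (28 * 100) * (213 * 0.001) / 1000
= 0.5964 mL

0.5964


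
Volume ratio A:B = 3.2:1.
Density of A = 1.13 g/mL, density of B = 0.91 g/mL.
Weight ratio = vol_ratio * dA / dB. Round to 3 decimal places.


Wt ratio = 3.2 * 1.13 / 0.91
= 3.974

3.974


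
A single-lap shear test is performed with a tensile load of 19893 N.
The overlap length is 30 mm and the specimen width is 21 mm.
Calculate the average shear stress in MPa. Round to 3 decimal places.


Shear stress = F / (overlap * width)
= 19893 / (30 * 21)
= 19893 / 630
= 31.576 MPa

31.576


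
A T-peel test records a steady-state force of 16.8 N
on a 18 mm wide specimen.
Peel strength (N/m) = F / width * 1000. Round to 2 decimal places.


Peel strength = 16.8 / 18 * 1000
= 933.33 N/m

933.33


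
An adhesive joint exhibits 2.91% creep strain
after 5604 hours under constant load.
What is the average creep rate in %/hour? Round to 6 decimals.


Creep rate = strain / time
= 2.91 / 5604
= 0.000519 %/h

0.000519


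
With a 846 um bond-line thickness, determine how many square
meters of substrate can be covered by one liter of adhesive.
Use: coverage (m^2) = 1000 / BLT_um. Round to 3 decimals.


Coverage = 1000 / 846 = 1.182 m^2

1.182


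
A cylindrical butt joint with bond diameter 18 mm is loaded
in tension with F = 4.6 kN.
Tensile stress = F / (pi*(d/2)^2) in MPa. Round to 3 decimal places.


Area = pi * (18/2)^2 = 254.4690 mm^2
Stress = 4.6*1000 / 254.4690
= 18.077 MPa

18.077


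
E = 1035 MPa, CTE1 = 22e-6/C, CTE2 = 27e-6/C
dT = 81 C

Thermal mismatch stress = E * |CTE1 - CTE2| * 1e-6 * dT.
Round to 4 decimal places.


= 1035 * 5e-6 * 81
= 0.4192 MPa

0.4192


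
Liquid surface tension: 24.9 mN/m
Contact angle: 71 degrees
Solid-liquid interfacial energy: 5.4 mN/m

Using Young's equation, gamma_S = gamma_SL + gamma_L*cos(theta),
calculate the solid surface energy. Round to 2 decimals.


gamma_S = 5.4 + 24.9 * cos(71)
= 13.51 mN/m

13.51


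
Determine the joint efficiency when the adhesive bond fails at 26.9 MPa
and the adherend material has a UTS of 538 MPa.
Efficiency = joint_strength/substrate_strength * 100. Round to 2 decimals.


Joint efficiency = 26.9 / 538 * 100
= 5.00%

5.00


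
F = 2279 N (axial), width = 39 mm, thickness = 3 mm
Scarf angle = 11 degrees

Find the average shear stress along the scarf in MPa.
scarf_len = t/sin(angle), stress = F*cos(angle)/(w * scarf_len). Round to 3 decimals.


scarf_len = 3/sin(11 deg) = 15.7225
cos(11 deg) = 0.981627
stress = 2279*0.981627/(39*15.7225) = 3.648 MPa

3.648


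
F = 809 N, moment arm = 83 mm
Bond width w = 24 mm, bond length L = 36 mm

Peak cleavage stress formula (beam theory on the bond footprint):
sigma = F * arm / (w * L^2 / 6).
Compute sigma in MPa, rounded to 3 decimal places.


sigma = (809 * 83) / (24 * 1296 / 6)
= 67147 * 6 / 31104
= 402882 / 31104
= 12.953 MPa

12.953


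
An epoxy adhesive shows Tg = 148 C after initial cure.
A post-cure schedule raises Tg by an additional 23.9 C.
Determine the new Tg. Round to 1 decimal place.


New Tg = 148 + 23.9
= 171.9 C

171.9


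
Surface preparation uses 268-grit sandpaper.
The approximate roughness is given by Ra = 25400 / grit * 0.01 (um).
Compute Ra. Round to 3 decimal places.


Ra = 25400 / 268 * 0.01
= 254 / 268
= 0.948 um

0.948


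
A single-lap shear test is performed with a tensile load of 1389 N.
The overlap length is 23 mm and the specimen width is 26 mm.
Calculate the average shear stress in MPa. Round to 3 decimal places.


Shear stress = F / (overlap * width)
= 1389 / (23 * 26)
= 1389 / 598
= 2.323 MPa

2.323


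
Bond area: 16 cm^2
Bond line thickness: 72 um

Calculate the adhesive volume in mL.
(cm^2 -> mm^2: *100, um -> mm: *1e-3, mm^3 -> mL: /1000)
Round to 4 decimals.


V = 16*100 * 72*1e-3 / 1000
= 0.1152 mL

0.1152


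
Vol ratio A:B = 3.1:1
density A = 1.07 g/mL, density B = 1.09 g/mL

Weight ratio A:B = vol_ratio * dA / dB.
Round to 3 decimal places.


Weight ratio = 3.1 * 1.07 / 1.09
= 3.043

3.043


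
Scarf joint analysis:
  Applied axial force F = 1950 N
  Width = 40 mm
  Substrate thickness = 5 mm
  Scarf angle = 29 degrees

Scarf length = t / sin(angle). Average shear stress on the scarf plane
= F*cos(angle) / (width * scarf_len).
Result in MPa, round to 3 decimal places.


Scarf length = 5 / sin(29 deg) = 10.3133 mm
cos(29 deg) = 0.874620
Shear = 1950 * 0.874620 / (40 * 10.3133)
= 4.134 MPa

4.134


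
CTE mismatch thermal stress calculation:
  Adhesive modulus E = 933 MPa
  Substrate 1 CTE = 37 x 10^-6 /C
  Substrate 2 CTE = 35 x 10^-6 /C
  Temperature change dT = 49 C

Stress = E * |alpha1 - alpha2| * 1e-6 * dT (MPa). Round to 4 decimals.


delta_alpha = |37 - 35| = 2 x 10^-6/C
Stress = 933 * 2e-6 * 49
= 0.0914 MPa

0.0914


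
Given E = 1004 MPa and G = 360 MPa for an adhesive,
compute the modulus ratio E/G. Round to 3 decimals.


E/G ratio = 1004 / 360 = 2.789

2.789


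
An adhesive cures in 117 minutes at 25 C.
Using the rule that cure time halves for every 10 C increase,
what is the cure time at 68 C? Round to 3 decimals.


Factor = 2^((68 - 25) / 10) = 19.6983
Cure time = 117 / 19.6983
= 5.940 minutes

5.940


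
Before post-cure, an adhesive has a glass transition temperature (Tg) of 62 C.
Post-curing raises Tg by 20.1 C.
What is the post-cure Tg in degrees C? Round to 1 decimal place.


Tg_post = Tg_base + delta_Tg
= 62 + 20.1
= 82.1 C

82.1


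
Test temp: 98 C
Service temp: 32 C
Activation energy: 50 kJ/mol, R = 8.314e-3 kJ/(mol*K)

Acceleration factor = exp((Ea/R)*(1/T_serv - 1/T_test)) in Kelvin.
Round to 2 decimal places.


AF = exp((50/0.008314)*(1/305.15 - 1/371.15))
= 33.27

33.27


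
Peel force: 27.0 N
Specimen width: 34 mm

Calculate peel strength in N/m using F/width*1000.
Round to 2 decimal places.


Peel strength = 27.0 / 34 * 1000 = 794.12 N/m

794.12


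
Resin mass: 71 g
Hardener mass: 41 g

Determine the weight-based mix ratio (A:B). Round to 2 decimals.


Ratio = 71 / 41 = 1.73

1.73


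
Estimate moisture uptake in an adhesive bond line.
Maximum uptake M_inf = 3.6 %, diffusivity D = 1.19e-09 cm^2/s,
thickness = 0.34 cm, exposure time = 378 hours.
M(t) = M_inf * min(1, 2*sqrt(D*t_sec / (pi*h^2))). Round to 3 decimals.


Convert time: 378 h = 1360800 s
ratio = min(1, 2*sqrt(1.19e-09*1360800/(pi*0.34^2)))
= 0.133551
M(t) = 3.6 * 0.133551 = 0.481%

0.481


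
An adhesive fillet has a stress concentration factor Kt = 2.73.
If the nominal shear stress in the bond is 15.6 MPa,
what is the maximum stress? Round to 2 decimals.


Max stress = 15.6 * 2.73 = 42.59 MPa

42.59


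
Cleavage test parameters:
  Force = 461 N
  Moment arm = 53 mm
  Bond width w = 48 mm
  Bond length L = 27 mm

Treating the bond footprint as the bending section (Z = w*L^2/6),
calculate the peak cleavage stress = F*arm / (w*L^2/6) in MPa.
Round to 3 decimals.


M = 461 * 53 = 24433 N*mm
Z = 48 * 27^2 / 6 = 34992 / 6 mm^3
sigma = M / Z = 6 * 24433 / 34992 = 146598 / 34992
= 4.189 MPa

4.189


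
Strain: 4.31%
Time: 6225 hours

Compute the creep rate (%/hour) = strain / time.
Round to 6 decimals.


Creep rate = 4.31 / 6225
= 0.000692 %/h

0.000692


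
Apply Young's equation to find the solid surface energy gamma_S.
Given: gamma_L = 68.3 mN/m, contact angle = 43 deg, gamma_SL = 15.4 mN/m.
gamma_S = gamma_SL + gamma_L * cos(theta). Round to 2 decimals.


theta_rad = 43 * pi/180 = 0.750492
gamma_S = 15.4 + 68.3 * cos(0.750492)
= 65.35 mN/m

65.35


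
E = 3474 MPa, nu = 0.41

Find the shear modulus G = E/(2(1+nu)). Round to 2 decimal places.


G = 3474 / (2 * 1.41)
= 1231.91 MPa

1231.91


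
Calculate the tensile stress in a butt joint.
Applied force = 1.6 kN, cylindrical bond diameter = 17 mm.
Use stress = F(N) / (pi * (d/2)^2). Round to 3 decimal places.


A = pi * 8.5^2 = 226.9801 mm^2
sigma = 1600.0 / 226.9801 = 7.049 MPa

7.049


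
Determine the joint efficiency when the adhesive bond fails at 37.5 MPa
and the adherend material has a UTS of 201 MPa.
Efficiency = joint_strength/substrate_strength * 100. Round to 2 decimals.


Joint efficiency = 37.5 / 201 * 100
= 18.66%

18.66


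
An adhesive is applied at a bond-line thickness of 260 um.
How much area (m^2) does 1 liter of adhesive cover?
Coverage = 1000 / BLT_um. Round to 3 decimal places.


Coverage = 1000 / 260 = 3.846 m^2

3.846


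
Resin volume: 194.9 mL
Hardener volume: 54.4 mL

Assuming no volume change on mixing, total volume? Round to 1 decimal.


V_total = 194.9 + 54.4 = 249.3 mL

249.3


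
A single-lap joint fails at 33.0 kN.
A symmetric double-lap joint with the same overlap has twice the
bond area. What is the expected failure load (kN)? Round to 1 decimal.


Double-lap load = 2 * 33.0 = 66.0 kN

66.0


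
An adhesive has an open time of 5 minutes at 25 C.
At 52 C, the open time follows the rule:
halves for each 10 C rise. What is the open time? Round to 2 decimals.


Factor = 2^((52-25)/10) = 6.4980
Open time = 5 / 6.4980 = 0.77 min

0.77


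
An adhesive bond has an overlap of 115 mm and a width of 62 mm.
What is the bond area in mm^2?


Bond area = overlap * width
= 115 * 62
= 7130 mm^2

7130


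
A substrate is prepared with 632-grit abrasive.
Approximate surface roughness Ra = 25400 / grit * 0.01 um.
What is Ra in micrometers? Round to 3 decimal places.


Ra = 25400 / 632 * 0.01 = 0.402 um

0.402


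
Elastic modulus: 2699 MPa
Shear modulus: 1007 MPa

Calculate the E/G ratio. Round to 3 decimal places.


E / G = 2699 / 1007 = 2.680

2.680


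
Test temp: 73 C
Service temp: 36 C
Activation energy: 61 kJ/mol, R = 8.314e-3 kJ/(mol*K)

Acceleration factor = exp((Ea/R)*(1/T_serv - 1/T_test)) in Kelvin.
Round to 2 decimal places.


AF = exp((61/0.008314)*(1/309.15 - 1/346.15))
= 12.64

12.64


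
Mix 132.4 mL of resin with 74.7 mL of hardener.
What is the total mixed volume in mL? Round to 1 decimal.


Total = 132.4 + 74.7 = 207.1 mL

207.1


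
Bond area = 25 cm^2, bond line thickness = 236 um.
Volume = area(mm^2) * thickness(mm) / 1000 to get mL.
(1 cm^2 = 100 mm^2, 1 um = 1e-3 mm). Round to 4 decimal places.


area_mm2 = 25 * 100 = 2500
blt_mm = 236 * 1e-3 = 0.236
vol_mm3 = 2500 * 0.236 = 590.0
vol_mL = 590.0 / 1000 = 0.5900 mL

0.5900


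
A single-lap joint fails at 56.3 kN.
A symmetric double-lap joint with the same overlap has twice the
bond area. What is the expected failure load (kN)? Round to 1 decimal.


Double-lap load = 2 * 56.3 = 112.6 kN

112.6


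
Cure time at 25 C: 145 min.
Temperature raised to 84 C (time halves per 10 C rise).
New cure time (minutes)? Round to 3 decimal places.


Acceleration factor = 2^(59/10) = 59.7141
New time = 145 / 59.7141 = 2.428 min

2.428


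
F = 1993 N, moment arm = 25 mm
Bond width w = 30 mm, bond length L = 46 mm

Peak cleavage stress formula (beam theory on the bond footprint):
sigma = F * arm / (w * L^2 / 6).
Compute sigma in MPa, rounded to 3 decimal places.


sigma = (1993 * 25) / (30 * 2116 / 6)
= 49825 * 6 / 63480
= 298950 / 63480
= 4.709 MPa

4.709


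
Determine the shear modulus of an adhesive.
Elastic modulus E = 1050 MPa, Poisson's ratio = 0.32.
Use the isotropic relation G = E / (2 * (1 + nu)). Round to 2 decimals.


G = 1050 / (2*(1+0.32)) = 1050 / 2.64
= 397.73 MPa

397.73


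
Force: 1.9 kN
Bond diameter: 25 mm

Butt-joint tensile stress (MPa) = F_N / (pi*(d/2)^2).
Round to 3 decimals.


F_N = 1.9 * 1000 = 1900.0 N
A = pi*(12.5)^2 = 490.8739 mm^2
stress = 1900.0 / 490.8739 = 3.871 MPa

3.871


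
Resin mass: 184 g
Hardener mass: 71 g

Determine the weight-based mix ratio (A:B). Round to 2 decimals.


Ratio = 184 / 71 = 2.59

2.59


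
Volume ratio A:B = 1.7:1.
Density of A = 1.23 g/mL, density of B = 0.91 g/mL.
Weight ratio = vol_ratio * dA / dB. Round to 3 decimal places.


Wt ratio = 1.7 * 1.23 / 0.91
= 2.298

2.298


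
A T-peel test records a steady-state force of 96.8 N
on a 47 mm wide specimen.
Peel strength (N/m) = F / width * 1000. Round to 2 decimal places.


Peel strength = 96.8 / 47 * 1000
= 2059.57 N/m

2059.57


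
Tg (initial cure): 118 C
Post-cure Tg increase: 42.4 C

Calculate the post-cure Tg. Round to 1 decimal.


Post-cure Tg = 118 + 42.4 = 160.4 C

160.4


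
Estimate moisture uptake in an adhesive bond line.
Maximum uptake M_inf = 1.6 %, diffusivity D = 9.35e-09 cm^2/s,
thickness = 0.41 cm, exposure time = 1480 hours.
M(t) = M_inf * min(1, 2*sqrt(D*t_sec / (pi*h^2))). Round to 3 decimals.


Convert time: 1480 h = 5328000 s
ratio = min(1, 2*sqrt(9.35e-09*5328000/(pi*0.41^2)))
= 0.614270
M(t) = 1.6 * 0.614270 = 0.983%

0.983


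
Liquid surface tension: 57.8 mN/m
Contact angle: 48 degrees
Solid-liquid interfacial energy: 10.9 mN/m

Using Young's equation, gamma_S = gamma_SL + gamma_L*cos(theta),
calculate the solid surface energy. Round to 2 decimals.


gamma_S = 10.9 + 57.8 * cos(48)
= 49.58 mN/m

49.58


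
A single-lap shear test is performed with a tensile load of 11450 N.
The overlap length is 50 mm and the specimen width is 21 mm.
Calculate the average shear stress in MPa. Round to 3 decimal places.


Shear stress = F / (overlap * width)
= 11450 / (50 * 21)
= 11450 / 1050
= 10.905 MPa

10.905


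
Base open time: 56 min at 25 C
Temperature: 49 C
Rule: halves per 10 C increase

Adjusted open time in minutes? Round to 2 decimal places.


Acceleration = 2^((49-25)/10) = 5.2780
Open time = 56 / 5.2780 = 10.61 min

10.61


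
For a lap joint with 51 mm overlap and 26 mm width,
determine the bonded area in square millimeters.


Area = 51 * 26 = 1326 mm^2

1326


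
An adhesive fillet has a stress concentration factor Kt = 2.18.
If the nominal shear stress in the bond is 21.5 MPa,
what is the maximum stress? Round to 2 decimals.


Max stress = 21.5 * 2.18 = 46.87 MPa

46.87


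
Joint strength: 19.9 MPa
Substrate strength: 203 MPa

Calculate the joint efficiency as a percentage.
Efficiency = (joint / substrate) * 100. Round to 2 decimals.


Efficiency = (19.9 / 203) * 100 = 9.80%

9.80


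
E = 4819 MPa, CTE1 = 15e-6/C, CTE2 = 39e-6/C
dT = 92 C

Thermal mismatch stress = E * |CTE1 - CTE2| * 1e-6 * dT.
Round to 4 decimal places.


= 4819 * 24e-6 * 92
= 10.6404 MPa

10.6404


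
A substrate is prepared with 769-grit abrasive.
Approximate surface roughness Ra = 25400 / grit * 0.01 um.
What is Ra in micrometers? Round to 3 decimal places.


Ra = 25400 / 769 * 0.01 = 0.330 um

0.330


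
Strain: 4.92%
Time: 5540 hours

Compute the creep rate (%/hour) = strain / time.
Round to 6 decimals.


Creep rate = 4.92 / 5540
= 0.000888 %/h

0.000888


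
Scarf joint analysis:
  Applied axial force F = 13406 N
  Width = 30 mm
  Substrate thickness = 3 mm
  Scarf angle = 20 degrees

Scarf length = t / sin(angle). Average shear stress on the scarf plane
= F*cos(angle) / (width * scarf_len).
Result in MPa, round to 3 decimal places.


Scarf length = 3 / sin(20 deg) = 8.7714 mm
cos(20 deg) = 0.939693
Shear = 13406 * 0.939693 / (30 * 8.7714)
= 47.873 MPa

47.873


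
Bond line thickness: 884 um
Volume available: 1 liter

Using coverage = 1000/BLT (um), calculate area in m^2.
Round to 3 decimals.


1 L = 1e6 mm^3, thickness = 884 um = 0.884 mm
Area = 1e6 / 0.884 mm^2 = (1e6 / 0.884) / 1e6 m^2 = 1000 / 884 m^2
= 1.131 m^2

1.131


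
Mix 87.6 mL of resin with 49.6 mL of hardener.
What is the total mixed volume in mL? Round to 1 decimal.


Total = 87.6 + 49.6 = 137.2 mL

137.2


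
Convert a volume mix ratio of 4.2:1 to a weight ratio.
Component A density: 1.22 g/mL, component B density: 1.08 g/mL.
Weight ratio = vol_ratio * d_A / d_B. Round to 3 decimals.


= 4.2 * 1.22 / 1.08 = 4.744

4.744


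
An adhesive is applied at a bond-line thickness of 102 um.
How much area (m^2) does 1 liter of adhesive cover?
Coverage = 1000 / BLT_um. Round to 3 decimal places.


Coverage = 1000 / 102 = 9.804 m^2

9.804


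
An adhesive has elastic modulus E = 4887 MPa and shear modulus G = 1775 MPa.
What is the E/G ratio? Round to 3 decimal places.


E/G = 4887 / 1775 = 2.753

2.753


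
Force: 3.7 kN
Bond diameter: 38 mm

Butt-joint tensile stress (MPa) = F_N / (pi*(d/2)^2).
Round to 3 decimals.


F_N = 3.7 * 1000 = 3700.0 N
A = pi*(19.0)^2 = 1134.1149 mm^2
stress = 3700.0 / 1134.1149 = 3.262 MPa

3.262


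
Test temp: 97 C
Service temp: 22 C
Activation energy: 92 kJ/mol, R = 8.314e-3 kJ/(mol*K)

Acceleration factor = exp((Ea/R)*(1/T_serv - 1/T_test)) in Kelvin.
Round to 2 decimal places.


AF = exp((92/0.008314)*(1/295.15 - 1/370.15))
= 1991.39

1991.39


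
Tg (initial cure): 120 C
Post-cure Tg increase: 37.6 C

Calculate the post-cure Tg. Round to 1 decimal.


Post-cure Tg = 120 + 37.6 = 157.6 C

157.6


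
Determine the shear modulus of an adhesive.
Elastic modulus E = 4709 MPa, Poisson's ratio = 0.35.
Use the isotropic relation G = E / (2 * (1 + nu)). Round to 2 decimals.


G = 4709 / (2*(1+0.35)) = 4709 / 2.70
= 1744.07 MPa

1744.07


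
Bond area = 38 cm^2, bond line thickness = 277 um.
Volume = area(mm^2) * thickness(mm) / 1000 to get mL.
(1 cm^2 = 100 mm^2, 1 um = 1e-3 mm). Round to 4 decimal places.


area_mm2 = 38 * 100 = 3800
blt_mm = 277 * 1e-3 = 0.277
vol_mm3 = 3800 * 0.277 = 1052.6
vol_mL = 1052.6 / 1000 = 1.0526 mL

1.0526


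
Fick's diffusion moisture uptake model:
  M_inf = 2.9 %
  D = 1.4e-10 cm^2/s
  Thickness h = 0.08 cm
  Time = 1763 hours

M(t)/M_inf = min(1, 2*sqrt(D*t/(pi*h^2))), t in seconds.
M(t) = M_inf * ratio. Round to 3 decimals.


t_sec = 1763 * 3600 = 6346800
ratio = 2*sqrt(1.4e-10*6346800/(pi*0.08^2))
= min(1, 0.420442)
= 0.420442
M(t) = 2.9 * 0.420442 = 1.219 %

1.219


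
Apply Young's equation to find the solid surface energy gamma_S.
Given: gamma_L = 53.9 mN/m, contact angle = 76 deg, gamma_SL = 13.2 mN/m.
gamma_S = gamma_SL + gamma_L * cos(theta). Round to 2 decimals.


theta_rad = 76 * pi/180 = 1.326450
gamma_S = 13.2 + 53.9 * cos(1.326450)
= 26.24 mN/m

26.24


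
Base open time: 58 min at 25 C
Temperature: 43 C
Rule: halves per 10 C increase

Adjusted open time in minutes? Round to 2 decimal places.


Acceleration = 2^((43-25)/10) = 3.4822
Open time = 58 / 3.4822 = 16.66 min

16.66


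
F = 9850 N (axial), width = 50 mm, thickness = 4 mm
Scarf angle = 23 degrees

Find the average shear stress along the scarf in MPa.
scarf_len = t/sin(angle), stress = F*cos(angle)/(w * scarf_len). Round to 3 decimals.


scarf_len = 4/sin(23 deg) = 10.2372
cos(23 deg) = 0.920505
stress = 9850*0.920505/(50*10.2372) = 17.714 MPa

17.714


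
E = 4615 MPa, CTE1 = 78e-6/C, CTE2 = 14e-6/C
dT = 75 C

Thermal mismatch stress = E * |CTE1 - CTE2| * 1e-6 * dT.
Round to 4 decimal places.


= 4615 * 64e-6 * 75
= 22.1520 MPa

22.1520


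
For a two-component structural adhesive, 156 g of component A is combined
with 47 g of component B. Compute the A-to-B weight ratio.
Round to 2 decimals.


Weight ratio A:B = 156 / 47
= 3.32

3.32


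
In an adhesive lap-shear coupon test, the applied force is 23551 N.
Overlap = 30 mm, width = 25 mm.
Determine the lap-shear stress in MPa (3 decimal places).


stress = F / (overlap * width)
= 23551 / (30 * 25)
= 31.401 MPa

31.401


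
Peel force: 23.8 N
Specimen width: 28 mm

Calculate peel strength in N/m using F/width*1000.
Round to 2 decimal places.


Peel strength = 23.8 / 28 * 1000 = 850.00 N/m

850.00


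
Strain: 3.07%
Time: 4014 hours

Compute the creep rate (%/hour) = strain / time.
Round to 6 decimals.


Creep rate = 3.07 / 4014
= 0.000765 %/h

0.000765


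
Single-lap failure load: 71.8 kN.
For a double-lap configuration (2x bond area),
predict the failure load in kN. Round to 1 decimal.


Failure load = 71.8 * 2 = 143.6 kN

143.6


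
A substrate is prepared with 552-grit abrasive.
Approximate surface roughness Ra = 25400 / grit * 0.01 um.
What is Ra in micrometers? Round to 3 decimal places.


Ra = 25400 / 552 * 0.01 = 0.460 um

0.460


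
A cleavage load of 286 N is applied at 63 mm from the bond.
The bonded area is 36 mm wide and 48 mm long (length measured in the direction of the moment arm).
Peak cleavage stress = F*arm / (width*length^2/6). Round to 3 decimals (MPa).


Moment = 286 * 63 = 18018 N*mm
Section modulus = 36 * 2304 / 6 = 82944 / 6 mm^3
Stress = 18018 / (82944 / 6) = 108108 / 82944
= 1.303 MPa

1.303


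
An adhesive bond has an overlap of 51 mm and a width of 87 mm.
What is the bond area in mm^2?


Bond area = overlap * width
= 51 * 87
= 4437 mm^2

4437


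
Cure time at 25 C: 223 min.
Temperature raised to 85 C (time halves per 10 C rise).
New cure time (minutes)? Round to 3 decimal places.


Acceleration factor = 2^(60/10) = 64.0000
New time = 223 / 64.0000 = 3.484 min

3.484


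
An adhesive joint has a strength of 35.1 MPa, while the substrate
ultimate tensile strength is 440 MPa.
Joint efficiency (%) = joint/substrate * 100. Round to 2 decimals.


Efficiency = 35.1 / 440 * 100
= 7.98%

7.98


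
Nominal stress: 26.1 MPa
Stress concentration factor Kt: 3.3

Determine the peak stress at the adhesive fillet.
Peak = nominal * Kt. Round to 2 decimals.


Peak stress = 26.1 * 3.3
= 86.13 MPa

86.13


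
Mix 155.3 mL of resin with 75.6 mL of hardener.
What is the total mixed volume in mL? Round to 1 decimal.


Total = 155.3 + 75.6 = 230.9 mL

230.9


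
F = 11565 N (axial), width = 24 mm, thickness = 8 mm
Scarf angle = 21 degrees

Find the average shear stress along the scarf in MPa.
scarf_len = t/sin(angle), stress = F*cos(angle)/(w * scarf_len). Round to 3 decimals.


scarf_len = 8/sin(21 deg) = 22.3234
cos(21 deg) = 0.933580
stress = 11565*0.933580/(24*22.3234) = 20.152 MPa

20.152


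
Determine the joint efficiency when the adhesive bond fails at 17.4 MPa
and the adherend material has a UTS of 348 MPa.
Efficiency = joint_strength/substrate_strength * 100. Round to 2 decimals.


Joint efficiency = 17.4 / 348 * 100
= 5.00%

5.00


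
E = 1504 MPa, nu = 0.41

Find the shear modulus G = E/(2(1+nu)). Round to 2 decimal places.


G = 1504 / (2 * 1.41)
= 533.33 MPa

533.33


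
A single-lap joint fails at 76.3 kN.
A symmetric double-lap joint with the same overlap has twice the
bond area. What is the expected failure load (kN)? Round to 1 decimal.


Double-lap load = 2 * 76.3 = 152.6 kN

152.6


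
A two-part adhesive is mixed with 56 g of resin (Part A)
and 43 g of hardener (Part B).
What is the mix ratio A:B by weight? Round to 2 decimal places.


Mix ratio = mass_A / mass_B
= 56 / 43
= 1.30

1.30


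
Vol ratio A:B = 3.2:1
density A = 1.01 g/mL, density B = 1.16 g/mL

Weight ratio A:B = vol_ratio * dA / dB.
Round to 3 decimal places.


Weight ratio = 3.2 * 1.01 / 1.16
= 2.786

2.786


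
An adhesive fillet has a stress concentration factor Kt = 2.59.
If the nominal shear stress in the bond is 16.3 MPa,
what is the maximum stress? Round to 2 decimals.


Max stress = 16.3 * 2.59 = 42.22 MPa

42.22


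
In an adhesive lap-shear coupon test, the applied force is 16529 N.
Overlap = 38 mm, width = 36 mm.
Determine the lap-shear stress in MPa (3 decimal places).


stress = F / (overlap * width)
= 16529 / (38 * 36)
= 12.083 MPa

12.083


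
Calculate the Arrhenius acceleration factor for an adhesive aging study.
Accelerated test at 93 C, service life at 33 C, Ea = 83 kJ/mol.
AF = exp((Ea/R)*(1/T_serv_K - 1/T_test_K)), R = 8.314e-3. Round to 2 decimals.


T_test = 366.15 K, T_serv = 306.15 K
Ea/R = 83 / 0.008314 = 9983.16
AF = exp(9983.16 * (1/306.15 - 1/366.15))
= 209.24

209.24


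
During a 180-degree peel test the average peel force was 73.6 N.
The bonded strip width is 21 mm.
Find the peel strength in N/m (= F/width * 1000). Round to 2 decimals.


Peel strength = F/width * 1000
= 73.6 / 21 * 1000
= 3504.76 N/m

3504.76


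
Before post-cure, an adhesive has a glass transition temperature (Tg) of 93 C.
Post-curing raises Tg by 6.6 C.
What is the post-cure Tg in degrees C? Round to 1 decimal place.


Tg_post = Tg_base + delta_Tg
= 93 + 6.6
= 99.6 C

99.6


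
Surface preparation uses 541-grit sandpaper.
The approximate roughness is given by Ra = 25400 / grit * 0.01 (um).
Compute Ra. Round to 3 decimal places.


Ra = 25400 / 541 * 0.01
= 254 / 541
= 0.470 um

0.470


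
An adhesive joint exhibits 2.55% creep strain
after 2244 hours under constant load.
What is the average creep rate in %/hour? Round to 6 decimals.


Creep rate = strain / time
= 2.55 / 2244
= 0.001136 %/h

0.001136


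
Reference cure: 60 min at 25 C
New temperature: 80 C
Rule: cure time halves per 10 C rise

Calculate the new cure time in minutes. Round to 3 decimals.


factor = 2^((80-25)/10) = 45.2548
t_new = 60 / 45.2548 = 1.326 min

1.326


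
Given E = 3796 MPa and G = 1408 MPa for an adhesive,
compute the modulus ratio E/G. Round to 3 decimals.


E/G ratio = 3796 / 1408 = 2.696

2.696


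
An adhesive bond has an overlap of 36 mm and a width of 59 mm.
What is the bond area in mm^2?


Bond area = overlap * width
= 36 * 59
= 2124 mm^2

2124


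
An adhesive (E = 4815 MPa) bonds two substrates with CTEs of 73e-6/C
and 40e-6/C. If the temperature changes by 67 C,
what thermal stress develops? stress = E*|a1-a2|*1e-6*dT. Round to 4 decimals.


Stress = 4815 * |73 - 40| * 1e-6 * 67
= 10.6460 MPa

10.6460


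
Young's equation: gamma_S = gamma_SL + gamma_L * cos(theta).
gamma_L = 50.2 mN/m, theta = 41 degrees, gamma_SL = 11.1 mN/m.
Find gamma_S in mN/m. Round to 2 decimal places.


cos(41 deg) = 0.754710
gamma_S = 11.1 + 50.2 * 0.754710
= 48.99 mN/m

48.99


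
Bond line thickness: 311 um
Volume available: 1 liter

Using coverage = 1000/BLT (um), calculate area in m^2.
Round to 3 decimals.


1 L = 1e6 mm^3, thickness = 311 um = 0.311 mm
Area = 1e6 / 0.311 mm^2 = (1e6 / 0.311) / 1e6 m^2 = 1000 / 311 m^2
= 3.215 m^2

3.215


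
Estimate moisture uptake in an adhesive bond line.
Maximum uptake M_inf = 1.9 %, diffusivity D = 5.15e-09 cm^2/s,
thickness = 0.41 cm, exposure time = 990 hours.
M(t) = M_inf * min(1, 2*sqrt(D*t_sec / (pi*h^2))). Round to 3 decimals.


Convert time: 990 h = 3564000 s
ratio = min(1, 2*sqrt(5.15e-09*3564000/(pi*0.41^2)))
= 0.372858
M(t) = 1.9 * 0.372858 = 0.708%

0.708


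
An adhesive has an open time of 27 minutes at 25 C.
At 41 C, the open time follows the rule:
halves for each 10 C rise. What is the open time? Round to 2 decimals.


Factor = 2^((41-25)/10) = 3.0314
Open time = 27 / 3.0314 = 8.91 min

8.91


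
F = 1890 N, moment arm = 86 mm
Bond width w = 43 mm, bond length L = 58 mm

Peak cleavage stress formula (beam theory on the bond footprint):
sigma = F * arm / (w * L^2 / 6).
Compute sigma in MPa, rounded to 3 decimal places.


sigma = (1890 * 86) / (43 * 3364 / 6)
= 162540 * 6 / 144652
= 975240 / 144652
= 6.742 MPa

6.742


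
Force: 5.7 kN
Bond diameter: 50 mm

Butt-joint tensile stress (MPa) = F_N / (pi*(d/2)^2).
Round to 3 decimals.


F_N = 5.7 * 1000 = 5700.0 N
A = pi*(25.0)^2 = 1963.4954 mm^2
stress = 5700.0 / 1963.4954 = 2.903 MPa

2.903


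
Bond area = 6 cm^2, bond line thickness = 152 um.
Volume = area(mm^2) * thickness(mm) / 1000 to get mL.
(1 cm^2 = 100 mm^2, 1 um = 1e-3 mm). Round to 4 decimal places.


area_mm2 = 6 * 100 = 600
blt_mm = 152 * 1e-3 = 0.152
vol_mm3 = 600 * 0.152 = 91.2
vol_mL = 91.2 / 1000 = 0.0912 mL

0.0912


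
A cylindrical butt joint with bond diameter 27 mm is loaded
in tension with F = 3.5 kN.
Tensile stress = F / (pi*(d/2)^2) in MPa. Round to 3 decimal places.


Area = pi * (27/2)^2 = 572.5553 mm^2
Stress = 3.5*1000 / 572.5553
= 6.113 MPa

6.113


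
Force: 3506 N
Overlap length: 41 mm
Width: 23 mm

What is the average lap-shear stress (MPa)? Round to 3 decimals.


Average shear stress = F / (overlap * width)
= 3506 / (41 * 23)
= 3.718 MPa

3.718


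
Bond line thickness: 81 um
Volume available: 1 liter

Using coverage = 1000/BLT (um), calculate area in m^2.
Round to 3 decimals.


1 L = 1e6 mm^3, thickness = 81 um = 0.081 mm
Area = 1e6 / 0.081 mm^2 = (1e6 / 0.081) / 1e6 m^2 = 1000 / 81 m^2
= 12.346 m^2

12.346


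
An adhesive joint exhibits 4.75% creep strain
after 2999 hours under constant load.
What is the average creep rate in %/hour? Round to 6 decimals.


Creep rate = strain / time
= 4.75 / 2999
= 0.001584 %/h

0.001584


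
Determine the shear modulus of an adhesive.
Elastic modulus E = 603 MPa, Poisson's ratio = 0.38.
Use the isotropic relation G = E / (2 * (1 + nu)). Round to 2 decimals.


G = 603 / (2*(1+0.38)) = 603 / 2.76
= 218.48 MPa

218.48


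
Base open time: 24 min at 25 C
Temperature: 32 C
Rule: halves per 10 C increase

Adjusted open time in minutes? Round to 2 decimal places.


Acceleration = 2^((32-25)/10) = 1.6245
Open time = 24 / 1.6245 = 14.77 min

14.77


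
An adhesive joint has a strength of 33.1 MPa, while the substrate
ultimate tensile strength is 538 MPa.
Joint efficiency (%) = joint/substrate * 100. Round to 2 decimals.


Efficiency = 33.1 / 538 * 100
= 6.15%

6.15


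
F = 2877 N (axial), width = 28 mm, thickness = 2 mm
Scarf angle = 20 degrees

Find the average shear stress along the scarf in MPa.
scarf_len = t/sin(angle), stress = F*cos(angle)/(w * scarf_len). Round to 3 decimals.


scarf_len = 2/sin(20 deg) = 5.8476
cos(20 deg) = 0.939693
stress = 2877*0.939693/(28*5.8476) = 16.512 MPa

16.512


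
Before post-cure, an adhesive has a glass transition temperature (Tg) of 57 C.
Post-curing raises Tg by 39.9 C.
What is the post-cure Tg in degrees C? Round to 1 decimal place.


Tg_post = Tg_base + delta_Tg
= 57 + 39.9
= 96.9 C

96.9


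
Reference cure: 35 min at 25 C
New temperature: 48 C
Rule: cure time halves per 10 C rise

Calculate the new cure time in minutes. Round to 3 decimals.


factor = 2^((48-25)/10) = 4.9246
t_new = 35 / 4.9246 = 7.107 min

7.107


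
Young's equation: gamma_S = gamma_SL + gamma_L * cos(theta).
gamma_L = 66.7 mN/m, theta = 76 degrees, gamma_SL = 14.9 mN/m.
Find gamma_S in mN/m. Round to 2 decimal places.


cos(76 deg) = 0.241922
gamma_S = 14.9 + 66.7 * 0.241922
= 31.04 mN/m

31.04


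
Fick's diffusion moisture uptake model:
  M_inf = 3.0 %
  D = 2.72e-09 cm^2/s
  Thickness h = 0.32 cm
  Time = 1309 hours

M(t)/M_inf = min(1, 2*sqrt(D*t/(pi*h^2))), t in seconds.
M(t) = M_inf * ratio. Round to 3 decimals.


t_sec = 1309 * 3600 = 4712400
ratio = 2*sqrt(2.72e-09*4712400/(pi*0.32^2))
= min(1, 0.399218)
= 0.399218
M(t) = 3.0 * 0.399218 = 1.198 %

1.198


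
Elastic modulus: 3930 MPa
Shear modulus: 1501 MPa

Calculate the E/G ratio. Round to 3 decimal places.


E / G = 3930 / 1501 = 2.618

2.618


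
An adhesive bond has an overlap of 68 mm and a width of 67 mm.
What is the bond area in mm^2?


Bond area = overlap * width
= 68 * 67
= 4556 mm^2

4556


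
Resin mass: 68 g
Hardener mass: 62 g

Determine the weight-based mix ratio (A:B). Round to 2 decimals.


Ratio = 68 / 62 = 1.10

1.10


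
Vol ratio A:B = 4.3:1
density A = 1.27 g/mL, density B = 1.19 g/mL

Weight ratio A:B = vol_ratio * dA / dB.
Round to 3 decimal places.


Weight ratio = 4.3 * 1.27 / 1.19
= 4.589

4.589


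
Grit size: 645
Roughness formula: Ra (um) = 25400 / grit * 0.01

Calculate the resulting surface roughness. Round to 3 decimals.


Ra = 25400 / 645 * 0.01
= 0.394 um

0.394


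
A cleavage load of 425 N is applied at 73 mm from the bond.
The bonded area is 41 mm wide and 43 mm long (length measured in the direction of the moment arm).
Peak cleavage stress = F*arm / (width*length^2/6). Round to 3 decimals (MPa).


Moment = 425 * 73 = 31025 N*mm
Section modulus = 41 * 1849 / 6 = 75809 / 6 mm^3
Stress = 31025 / (75809 / 6) = 186150 / 75809
= 2.456 MPa

2.456


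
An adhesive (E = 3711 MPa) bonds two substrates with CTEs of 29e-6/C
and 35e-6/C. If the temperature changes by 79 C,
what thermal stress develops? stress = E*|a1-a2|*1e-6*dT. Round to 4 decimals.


Stress = 3711 * |29 - 35| * 1e-6 * 79
= 1.7590 MPa

1.7590


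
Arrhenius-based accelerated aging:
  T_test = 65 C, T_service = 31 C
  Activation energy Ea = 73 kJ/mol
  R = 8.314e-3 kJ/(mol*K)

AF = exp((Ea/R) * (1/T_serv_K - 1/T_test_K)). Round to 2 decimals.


T_test_K = 338.15, T_serv_K = 304.15
AF = exp((73/8.314e-3) * (1/304.15 - 1/338.15))
= 18.22

18.22


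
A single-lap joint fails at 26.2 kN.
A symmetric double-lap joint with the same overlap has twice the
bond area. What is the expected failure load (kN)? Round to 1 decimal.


Double-lap load = 2 * 26.2 = 52.4 kN

52.4


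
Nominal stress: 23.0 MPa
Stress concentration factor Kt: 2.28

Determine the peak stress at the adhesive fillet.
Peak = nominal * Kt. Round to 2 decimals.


Peak stress = 23.0 * 2.28
= 52.44 MPa

52.44


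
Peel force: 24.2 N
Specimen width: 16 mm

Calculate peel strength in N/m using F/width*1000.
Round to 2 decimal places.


Peel strength = 24.2 / 16 * 1000 = 1512.50 N/m

1512.50


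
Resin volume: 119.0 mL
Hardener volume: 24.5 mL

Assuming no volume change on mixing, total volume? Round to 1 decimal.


V_total = 119.0 + 24.5 = 143.5 mL

143.5


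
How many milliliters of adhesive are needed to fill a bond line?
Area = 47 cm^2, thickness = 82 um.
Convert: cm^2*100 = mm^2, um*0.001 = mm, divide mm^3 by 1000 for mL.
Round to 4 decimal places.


= (47 * 100) * (82 * 0.001) / 1000
= 0.3854 mL

0.3854


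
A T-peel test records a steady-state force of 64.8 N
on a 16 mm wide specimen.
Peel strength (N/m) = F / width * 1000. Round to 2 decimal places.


Peel strength = 64.8 / 16 * 1000
= 4050.00 N/m

4050.00


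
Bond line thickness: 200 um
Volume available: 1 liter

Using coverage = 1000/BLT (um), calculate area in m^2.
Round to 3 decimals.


1 L = 1e6 mm^3, thickness = 200 um = 0.2 mm
Area = 1e6 / 0.2 mm^2 = (1e6 / 0.2) / 1e6 m^2 = 1000 / 200 m^2
= 5.000 m^2

5.000


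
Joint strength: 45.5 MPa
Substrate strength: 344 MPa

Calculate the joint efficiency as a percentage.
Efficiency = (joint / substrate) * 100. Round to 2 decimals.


Efficiency = (45.5 / 344) * 100 = 13.23%

13.23


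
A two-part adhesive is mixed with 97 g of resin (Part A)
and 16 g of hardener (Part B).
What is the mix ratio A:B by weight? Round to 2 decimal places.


Mix ratio = mass_A / mass_B
= 97 / 16
= 6.06

6.06


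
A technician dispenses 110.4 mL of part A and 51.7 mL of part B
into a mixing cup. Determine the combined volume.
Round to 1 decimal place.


Combined volume = 110.4 + 51.7
= 162.1 mL

162.1


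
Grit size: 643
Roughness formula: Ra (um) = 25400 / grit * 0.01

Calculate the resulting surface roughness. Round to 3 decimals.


Ra = 25400 / 643 * 0.01
= 0.395 um

0.395


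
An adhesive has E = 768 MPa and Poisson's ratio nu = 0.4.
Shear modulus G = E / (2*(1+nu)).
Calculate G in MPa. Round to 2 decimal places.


G = 768 / (2*(1+0.4))
= 768 / 2.80
= 274.29 MPa

274.29


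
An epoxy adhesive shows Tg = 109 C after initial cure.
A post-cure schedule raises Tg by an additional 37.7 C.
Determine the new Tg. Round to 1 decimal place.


New Tg = 109 + 37.7
= 146.7 C

146.7


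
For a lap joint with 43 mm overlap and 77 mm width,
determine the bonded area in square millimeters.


Area = 43 * 77 = 3311 mm^2

3311


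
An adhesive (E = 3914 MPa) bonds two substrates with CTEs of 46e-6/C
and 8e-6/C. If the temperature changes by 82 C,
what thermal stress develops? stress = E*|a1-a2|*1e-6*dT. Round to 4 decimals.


Stress = 3914 * |46 - 8| * 1e-6 * 82
= 12.1960 MPa

12.1960


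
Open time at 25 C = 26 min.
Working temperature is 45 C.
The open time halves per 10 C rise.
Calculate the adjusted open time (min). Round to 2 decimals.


factor = 2^((45 - 25) / 10) = 4.0000
ot = 26 / 4.0000 = 6.50 min

6.50


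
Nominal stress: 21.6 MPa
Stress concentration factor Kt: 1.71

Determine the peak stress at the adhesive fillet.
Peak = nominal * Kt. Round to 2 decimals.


Peak stress = 21.6 * 1.71
= 36.94 MPa

36.94


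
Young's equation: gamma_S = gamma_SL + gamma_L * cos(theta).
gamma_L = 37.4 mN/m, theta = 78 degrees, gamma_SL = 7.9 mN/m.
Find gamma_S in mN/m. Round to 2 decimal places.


cos(78 deg) = 0.207912
gamma_S = 7.9 + 37.4 * 0.207912
= 15.68 mN/m

15.68


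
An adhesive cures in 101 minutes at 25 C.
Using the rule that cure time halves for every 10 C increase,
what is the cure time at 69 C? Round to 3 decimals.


Factor = 2^((69 - 25) / 10) = 21.1121
Cure time = 101 / 21.1121
= 4.784 minutes

4.784


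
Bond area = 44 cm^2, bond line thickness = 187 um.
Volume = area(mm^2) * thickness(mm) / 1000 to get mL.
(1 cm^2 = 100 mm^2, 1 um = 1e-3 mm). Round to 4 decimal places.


area_mm2 = 44 * 100 = 4400
blt_mm = 187 * 1e-3 = 0.187
vol_mm3 = 4400 * 0.187 = 822.8
vol_mL = 822.8 / 1000 = 0.8228 mL

0.8228


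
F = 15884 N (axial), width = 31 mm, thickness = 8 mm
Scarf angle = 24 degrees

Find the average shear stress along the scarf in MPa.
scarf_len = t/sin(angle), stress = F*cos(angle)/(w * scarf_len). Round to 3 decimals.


scarf_len = 8/sin(24 deg) = 19.6687
cos(24 deg) = 0.913545
stress = 15884*0.913545/(31*19.6687) = 23.799 MPa

23.799


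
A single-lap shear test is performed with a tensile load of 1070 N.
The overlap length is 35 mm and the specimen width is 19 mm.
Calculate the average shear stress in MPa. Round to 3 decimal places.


Shear stress = F / (overlap * width)
= 1070 / (35 * 19)
= 1070 / 665
= 1.609 MPa

1.609


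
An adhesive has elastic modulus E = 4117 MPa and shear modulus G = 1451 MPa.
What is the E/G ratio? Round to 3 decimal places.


E/G = 4117 / 1451 = 2.837

2.837
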